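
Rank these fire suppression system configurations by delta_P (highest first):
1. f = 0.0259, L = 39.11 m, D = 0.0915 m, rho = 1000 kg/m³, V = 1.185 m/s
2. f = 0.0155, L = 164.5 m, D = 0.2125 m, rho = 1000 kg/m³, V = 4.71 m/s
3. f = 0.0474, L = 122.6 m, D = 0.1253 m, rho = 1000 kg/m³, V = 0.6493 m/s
Case 1: delta_P = 7.773 kPa
Case 2: delta_P = 133.1 kPa
Case 3: delta_P = 9.776 kPa
Ranking (highest first): 2, 3, 1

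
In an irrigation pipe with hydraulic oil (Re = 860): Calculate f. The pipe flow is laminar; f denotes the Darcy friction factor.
Formula: f = \frac{64}{Re}
f = 64/860 = 0.07442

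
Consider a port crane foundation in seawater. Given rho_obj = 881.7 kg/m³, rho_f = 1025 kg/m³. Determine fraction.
Formula: f_{sub} = \frac{\rho_{obj}}{\rho_f}
fraction = 881.7/1025 = 0.8602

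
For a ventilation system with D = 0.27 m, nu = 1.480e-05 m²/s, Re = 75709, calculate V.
Formula: Re = \frac{V D}{\nu}
Substituting knowns: 75709 = V·0.27/1.480e-05
Solving for V: V = 75709·1.480e-05/0.27 = 4.15 m/s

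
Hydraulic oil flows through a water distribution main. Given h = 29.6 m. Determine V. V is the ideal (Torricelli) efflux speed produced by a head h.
Formula: V = \sqrt{2 g h}
V = √(2·9.81·29.6) = 24.1 m/s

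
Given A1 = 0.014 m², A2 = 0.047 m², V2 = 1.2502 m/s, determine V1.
Formula: V_2 = \frac{A_1 V_1}{A_2}
Substituting knowns: 1.2502 = 0.014·V1/0.047
Solving for V1: V1 = 1.2502·0.047/0.014 = 4.197 m/s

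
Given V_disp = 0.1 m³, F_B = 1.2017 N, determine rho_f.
Formula: F_B = \rho_f g V_{disp}
Substituting knowns: 1.2017 = rho_f·9.81·0.1
Solving for rho_f: rho_f = 1.2017/(9.81·0.1) = 1.225 kg/m³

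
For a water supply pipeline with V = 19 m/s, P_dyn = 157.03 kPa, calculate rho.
Formula: P_{dyn} = \frac{1}{2} \rho V^2
Substituting knowns: 157.03 = 0.5·rho·19²/1000
Solving for rho: rho = 2·(157.03·1000)/19² = 870 kg/m³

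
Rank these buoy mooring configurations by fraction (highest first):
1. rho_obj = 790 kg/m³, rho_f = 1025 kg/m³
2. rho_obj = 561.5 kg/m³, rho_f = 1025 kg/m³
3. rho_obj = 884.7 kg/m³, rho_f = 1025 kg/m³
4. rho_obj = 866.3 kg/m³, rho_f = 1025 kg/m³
Case 1: fraction = 0.7707
Case 2: fraction = 0.5478
Case 3: fraction = 0.8631
Case 4: fraction = 0.8452
Ranking (highest first): 3, 4, 1, 2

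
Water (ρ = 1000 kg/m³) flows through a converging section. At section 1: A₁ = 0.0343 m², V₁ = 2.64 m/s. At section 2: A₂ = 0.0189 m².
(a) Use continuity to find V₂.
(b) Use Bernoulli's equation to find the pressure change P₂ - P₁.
(a) Continuity: A₁V₁=A₂V₂ -> V₂=A₁V₁/A₂=0.0343*2.64/0.0189=4.79 m/s
(b) Bernoulli: P₂-P₁=0.5*rho*(V₁^2-V₂^2)/1000=0.5*1000*(2.64^2-4.79^2)/1000=-7.987 kPa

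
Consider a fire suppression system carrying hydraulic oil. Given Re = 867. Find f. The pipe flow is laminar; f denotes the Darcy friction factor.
Formula: f = \frac{64}{Re}
f = 64/867 = 0.07382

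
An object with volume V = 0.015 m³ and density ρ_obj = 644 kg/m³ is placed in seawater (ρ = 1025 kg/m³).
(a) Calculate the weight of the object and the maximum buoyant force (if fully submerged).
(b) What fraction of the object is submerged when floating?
(a) W=rho_obj*g*V=644*9.81*0.015=94.8 N; F_B(max)=rho*g*V=1025*9.81*0.015=150.8 N
(b) Floating fraction=rho_obj/rho=644/1025=0.628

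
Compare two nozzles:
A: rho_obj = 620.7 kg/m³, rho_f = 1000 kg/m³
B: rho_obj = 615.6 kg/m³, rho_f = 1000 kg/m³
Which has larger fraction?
fraction(A) = 0.6207, fraction(B) = 0.6156. Answer: A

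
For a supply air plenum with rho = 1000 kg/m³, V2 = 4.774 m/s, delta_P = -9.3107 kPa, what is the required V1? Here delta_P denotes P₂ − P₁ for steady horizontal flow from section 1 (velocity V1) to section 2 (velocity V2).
Formula: \Delta P = \frac{1}{2} \rho (V_1^2 - V_2^2)
Substituting knowns: -9.3107 = 0.5·1000·(V1² − 4.774²)/1000
Solving for V1: V1 = √(4.774² + 2·(-9.3107·1000)/1000) = 2.042 m/s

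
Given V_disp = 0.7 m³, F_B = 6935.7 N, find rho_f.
Formula: F_B = \rho_f g V_{disp}
Substituting knowns: 6935.7 = rho_f·9.81·0.7
Solving for rho_f: rho_f = 6935.7/(9.81·0.7) = 1010 kg/m³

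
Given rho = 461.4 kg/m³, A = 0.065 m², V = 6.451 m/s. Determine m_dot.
Formula: \dot{m} = \rho A V
m_dot = 461.4·0.065·6.451 = 193.5 kg/s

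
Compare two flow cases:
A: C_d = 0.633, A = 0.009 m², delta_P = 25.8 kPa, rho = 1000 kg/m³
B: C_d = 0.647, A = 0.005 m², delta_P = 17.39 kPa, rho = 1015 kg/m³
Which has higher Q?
Q(A) = 40.92 L/s, Q(B) = 18.94 L/s. Answer: A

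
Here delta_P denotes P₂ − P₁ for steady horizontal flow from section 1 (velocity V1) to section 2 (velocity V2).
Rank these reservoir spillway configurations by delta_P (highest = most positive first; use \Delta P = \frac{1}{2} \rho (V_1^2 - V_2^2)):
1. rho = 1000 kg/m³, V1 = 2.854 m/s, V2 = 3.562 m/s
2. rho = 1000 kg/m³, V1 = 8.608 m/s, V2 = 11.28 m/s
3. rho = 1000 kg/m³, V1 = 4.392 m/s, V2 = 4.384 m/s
Case 1: delta_P = -2.271 kPa
Case 2: delta_P = -26.57 kPa
Case 3: delta_P = 0.0351 kPa
Ranking (highest first): 3, 1, 2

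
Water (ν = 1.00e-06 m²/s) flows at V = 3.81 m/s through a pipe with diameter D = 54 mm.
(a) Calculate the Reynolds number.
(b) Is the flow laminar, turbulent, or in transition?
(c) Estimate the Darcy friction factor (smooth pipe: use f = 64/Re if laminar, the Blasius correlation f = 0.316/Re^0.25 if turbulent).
(a) Re = V·D/ν = 3.81·0.054/1.00e-06 = 205740
(b) Flow regime: turbulent (Re > 4000)
(c) Friction factor: f = 0.316/Re^0.25 = 0.316/205740^0.25 = 0.01484 (Blasius is strictly valid for Re ≲ 1e5; used here as the smooth-pipe estimate the problem specifies)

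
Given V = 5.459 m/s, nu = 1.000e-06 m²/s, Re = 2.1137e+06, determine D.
Formula: Re = \frac{V D}{\nu}
Substituting knowns: 2.1137e+06 = 5.459·D/1.000e-06
Solving for D: D = 2.1137e+06·1.000e-06/5.459 = 0.3872 m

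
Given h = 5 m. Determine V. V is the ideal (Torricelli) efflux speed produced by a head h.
Formula: V = \sqrt{2 g h}
V = √(2·9.81·5) = 9.905 m/s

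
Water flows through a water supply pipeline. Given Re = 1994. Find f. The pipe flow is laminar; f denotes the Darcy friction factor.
Formula: f = \frac{64}{Re}
f = 64/1994 = 0.0321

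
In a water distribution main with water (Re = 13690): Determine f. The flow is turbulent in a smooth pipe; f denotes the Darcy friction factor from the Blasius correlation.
Formula: f = \frac{0.316}{Re^{0.25}}
f = 0.316/13690^0.25 = 0.02921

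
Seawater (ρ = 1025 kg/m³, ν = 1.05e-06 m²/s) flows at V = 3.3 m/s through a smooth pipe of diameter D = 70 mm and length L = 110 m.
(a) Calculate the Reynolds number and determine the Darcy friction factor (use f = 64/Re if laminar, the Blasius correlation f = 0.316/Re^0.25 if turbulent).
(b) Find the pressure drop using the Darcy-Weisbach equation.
(a) Re = V·D/ν = 3.3·0.07/1.05e-06 = 220000 → turbulent (Re > 4000); f = 0.316/Re^0.25 = 0.316/220000^0.25 = 0.014591 (Blasius is strictly valid for Re ≲ 1e5; used here as the smooth-pipe estimate the problem specifies)
(b) Darcy-Weisbach: ΔP = f·(L/D)·½ρV²/1000 = 0.014591·(110/0.070)·½·1025·3.3²/1000 = 128 kPa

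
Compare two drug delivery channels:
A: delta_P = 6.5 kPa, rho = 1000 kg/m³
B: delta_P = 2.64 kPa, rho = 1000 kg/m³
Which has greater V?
V(A) = 3.606 m/s, V(B) = 2.298 m/s. Answer: A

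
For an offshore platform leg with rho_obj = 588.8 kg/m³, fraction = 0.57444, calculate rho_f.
Formula: f_{sub} = \frac{\rho_{obj}}{\rho_f}
Substituting knowns: 0.57444 = 588.8/rho_f
Solving for rho_f: rho_f = 588.8/0.57444 = 1025 kg/m³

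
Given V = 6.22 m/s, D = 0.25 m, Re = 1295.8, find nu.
Formula: Re = \frac{V D}{\nu}
Substituting knowns: 1295.8 = 6.22·0.25/nu
Solving for nu: nu = 6.22·0.25/1295.8 = 0.0012 m²/s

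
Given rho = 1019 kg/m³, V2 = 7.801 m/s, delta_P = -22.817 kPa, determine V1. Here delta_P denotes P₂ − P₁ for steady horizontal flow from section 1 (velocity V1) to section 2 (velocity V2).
Formula: \Delta P = \frac{1}{2} \rho (V_1^2 - V_2^2)
Substituting knowns: -22.817 = 0.5·1019·(V1² − 7.801²)/1000
Solving for V1: V1 = √(7.801² + 2·(-22.817·1000)/1019) = 4.009 m/s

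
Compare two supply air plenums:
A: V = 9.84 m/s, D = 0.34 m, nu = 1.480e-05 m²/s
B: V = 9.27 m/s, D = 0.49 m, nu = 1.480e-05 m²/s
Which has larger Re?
Re(A) = 226054, Re(B) = 306912. Answer: B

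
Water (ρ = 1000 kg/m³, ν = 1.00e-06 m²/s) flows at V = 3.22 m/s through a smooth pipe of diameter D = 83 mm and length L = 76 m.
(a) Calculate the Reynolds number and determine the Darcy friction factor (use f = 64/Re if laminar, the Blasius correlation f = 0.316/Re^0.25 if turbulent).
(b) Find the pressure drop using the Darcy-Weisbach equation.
(a) Re = V·D/ν = 3.22·0.083/1.00e-06 = 267260 → turbulent (Re > 4000); f = 0.316/Re^0.25 = 0.316/267260^0.25 = 0.013898 (Blasius is strictly valid for Re ≲ 1e5; used here as the smooth-pipe estimate the problem specifies)
(b) Darcy-Weisbach: ΔP = f·(L/D)·½ρV²/1000 = 0.013898·(76/0.083)·½·1000·3.22²/1000 = 65.97 kPa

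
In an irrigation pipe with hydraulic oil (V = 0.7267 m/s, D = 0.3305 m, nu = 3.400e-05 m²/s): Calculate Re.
Formula: Re = \frac{V D}{\nu}
Re = 0.7267·0.3305/3.400e-05 = 7064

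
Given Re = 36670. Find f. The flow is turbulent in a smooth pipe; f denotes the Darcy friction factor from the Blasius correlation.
Formula: f = \frac{0.316}{Re^{0.25}}
f = 0.316/36670^0.25 = 0.02284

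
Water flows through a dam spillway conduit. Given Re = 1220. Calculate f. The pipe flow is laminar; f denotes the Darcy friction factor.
Formula: f = \frac{64}{Re}
f = 64/1220 = 0.05246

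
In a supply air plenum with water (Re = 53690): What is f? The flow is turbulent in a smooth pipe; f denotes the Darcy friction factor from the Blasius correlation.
Formula: f = \frac{0.316}{Re^{0.25}}
f = 0.316/53690^0.25 = 0.02076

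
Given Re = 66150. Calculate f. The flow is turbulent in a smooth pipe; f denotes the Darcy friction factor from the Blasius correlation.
Formula: f = \frac{0.316}{Re^{0.25}}
f = 0.316/66150^0.25 = 0.0197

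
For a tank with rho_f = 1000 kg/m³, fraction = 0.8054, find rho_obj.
Formula: f_{sub} = \frac{\rho_{obj}}{\rho_f}
Substituting knowns: 0.8054 = rho_obj/1000
Solving for rho_obj: rho_obj = 0.8054·1000 = 805.4 kg/m³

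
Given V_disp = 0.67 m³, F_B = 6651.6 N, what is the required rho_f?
Formula: F_B = \rho_f g V_{disp}
Substituting knowns: 6651.6 = rho_f·9.81·0.67
Solving for rho_f: rho_f = 6651.6/(9.81·0.67) = 1012 kg/m³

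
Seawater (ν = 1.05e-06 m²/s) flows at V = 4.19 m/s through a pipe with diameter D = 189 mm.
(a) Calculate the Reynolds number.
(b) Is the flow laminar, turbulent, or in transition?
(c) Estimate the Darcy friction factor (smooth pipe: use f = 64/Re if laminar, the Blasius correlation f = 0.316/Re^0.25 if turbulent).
(a) Re = V·D/ν = 4.19·0.189/1.05e-06 = 754200
(b) Flow regime: turbulent (Re > 4000)
(c) Friction factor: f = 0.316/Re^0.25 = 0.316/754200^0.25 = 0.01072 (Blasius is strictly valid for Re ≲ 1e5; used here as the smooth-pipe estimate the problem specifies)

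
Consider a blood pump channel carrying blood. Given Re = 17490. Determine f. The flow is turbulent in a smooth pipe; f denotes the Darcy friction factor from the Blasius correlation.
Formula: f = \frac{0.316}{Re^{0.25}}
f = 0.316/17490^0.25 = 0.02748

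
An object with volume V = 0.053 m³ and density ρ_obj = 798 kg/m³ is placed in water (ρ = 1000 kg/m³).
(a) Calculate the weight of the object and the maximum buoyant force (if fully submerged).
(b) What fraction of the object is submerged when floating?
(a) W=rho_obj*g*V=798*9.81*0.053=414.9 N; F_B(max)=rho*g*V=1000*9.81*0.053=519.9 N
(b) Floating fraction=rho_obj/rho=798/1000=0.798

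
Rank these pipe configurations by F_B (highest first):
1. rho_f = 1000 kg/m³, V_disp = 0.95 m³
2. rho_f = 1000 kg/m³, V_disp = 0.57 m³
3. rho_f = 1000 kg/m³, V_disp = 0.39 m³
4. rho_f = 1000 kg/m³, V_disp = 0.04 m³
Case 1: F_B = 9320 N
Case 2: F_B = 5592 N
Case 3: F_B = 3826 N
Case 4: F_B = 392.4 N
Ranking (highest first): 1, 2, 3, 4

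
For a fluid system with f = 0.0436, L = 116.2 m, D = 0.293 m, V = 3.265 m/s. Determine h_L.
Formula: h_L = f \frac{L}{D} \frac{V^2}{2g}
h_L = 0.0436·(116.2/0.293)·3.265²/(2·9.81) = 9.395 m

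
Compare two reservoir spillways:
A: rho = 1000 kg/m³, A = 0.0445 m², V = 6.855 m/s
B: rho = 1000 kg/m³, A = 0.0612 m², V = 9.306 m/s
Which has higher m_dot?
m_dot(A) = 305 kg/s, m_dot(B) = 569.5 kg/s. Answer: B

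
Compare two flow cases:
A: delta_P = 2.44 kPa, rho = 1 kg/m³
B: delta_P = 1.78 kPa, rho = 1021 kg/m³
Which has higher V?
V(A) = 69.86 m/s, V(B) = 1.867 m/s. Answer: A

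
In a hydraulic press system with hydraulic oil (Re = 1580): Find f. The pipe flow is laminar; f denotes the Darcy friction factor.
Formula: f = \frac{64}{Re}
f = 64/1580 = 0.04051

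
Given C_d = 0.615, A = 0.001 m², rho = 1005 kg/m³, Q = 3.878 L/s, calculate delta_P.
Formula: Q = C_d A \sqrt{\frac{2 \Delta P}{\rho}}
Substituting knowns: 3.878 = 0.615·0.001·√(2·(delta_P·1000)/1005)·1000
Solving for delta_P: delta_P = ((3.878/1000)/(0.615·0.001))²·1005/2/1000 = 19.98 kPa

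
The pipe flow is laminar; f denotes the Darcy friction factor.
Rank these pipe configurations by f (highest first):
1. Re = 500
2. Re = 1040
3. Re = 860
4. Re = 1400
Case 1: f = 0.128
Case 2: f = 0.06154
Case 3: f = 0.07442
Case 4: f = 0.04571
Ranking (highest first): 1, 3, 2, 4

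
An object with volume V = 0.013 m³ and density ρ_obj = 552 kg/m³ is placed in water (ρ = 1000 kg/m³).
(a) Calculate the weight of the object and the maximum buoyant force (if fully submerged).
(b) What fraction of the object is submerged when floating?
(a) W=rho_obj*g*V=552*9.81*0.013=70.4 N; F_B(max)=rho*g*V=1000*9.81*0.013=127.5 N
(b) Floating fraction=rho_obj/rho=552/1000=0.552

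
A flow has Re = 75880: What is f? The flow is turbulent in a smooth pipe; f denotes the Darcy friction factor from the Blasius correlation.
Formula: f = \frac{0.316}{Re^{0.25}}
f = 0.316/75880^0.25 = 0.01904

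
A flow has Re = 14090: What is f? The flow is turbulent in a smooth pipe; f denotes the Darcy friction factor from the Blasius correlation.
Formula: f = \frac{0.316}{Re^{0.25}}
f = 0.316/14090^0.25 = 0.029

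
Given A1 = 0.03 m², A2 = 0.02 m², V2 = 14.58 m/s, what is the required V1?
Formula: V_2 = \frac{A_1 V_1}{A_2}
Substituting knowns: 14.58 = 0.03·V1/0.02
Solving for V1: V1 = 14.58·0.02/0.03 = 9.72 m/s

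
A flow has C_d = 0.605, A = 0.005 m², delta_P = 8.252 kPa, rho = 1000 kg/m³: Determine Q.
Formula: Q = C_d A \sqrt{\frac{2 \Delta P}{\rho}}
Q = 0.605·0.005·√(2·(8.252·1000)/1000)·1000 = 12.29 L/s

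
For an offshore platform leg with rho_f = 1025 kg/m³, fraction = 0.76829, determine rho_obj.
Formula: f_{sub} = \frac{\rho_{obj}}{\rho_f}
Substituting knowns: 0.76829 = rho_obj/1025
Solving for rho_obj: rho_obj = 0.76829·1025 = 787.5 kg/m³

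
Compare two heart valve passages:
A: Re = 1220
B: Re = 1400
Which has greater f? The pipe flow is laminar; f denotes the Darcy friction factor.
f(A) = 0.05246, f(B) = 0.04571. Answer: A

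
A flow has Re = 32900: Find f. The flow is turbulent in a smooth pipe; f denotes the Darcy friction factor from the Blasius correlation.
Formula: f = \frac{0.316}{Re^{0.25}}
f = 0.316/32900^0.25 = 0.02346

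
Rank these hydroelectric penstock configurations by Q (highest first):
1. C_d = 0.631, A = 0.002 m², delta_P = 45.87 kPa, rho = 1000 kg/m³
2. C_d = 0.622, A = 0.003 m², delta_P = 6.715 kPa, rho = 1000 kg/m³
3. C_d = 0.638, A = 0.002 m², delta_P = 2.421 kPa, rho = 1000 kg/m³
Case 1: Q = 12.09 L/s
Case 2: Q = 6.838 L/s
Case 3: Q = 2.808 L/s
Ranking (highest first): 1, 2, 3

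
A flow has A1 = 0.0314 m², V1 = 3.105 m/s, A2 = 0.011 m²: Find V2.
Formula: V_2 = \frac{A_1 V_1}{A_2}
V2 = 0.0314·3.105/0.011 = 8.863 m/s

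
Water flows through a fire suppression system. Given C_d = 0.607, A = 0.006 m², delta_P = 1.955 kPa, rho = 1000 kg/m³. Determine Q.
Formula: Q = C_d A \sqrt{\frac{2 \Delta P}{\rho}}
Q = 0.607·0.006·√(2·(1.955·1000)/1000)·1000 = 7.202 L/s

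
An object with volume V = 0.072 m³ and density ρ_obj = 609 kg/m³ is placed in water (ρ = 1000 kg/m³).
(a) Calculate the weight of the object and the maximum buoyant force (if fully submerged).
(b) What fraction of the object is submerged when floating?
(a) W=rho_obj*g*V=609*9.81*0.072=430.1 N; F_B(max)=rho*g*V=1000*9.81*0.072=706.3 N
(b) Floating fraction=rho_obj/rho=609/1000=0.609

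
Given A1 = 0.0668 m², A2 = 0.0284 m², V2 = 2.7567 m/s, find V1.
Formula: V_2 = \frac{A_1 V_1}{A_2}
Substituting knowns: 2.7567 = 0.0668·V1/0.0284
Solving for V1: V1 = 2.7567·0.0284/0.0668 = 1.172 m/s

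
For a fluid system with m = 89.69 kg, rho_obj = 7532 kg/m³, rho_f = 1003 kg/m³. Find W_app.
Formula: W_{app} = mg\left(1 - \frac{\rho_f}{\rho_{obj}}\right)
W_app = 89.69·9.81·(1 − 1003/7532) = 762.7 N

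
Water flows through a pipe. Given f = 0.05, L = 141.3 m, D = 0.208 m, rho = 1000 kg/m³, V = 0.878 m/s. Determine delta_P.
Formula: \Delta P = f \frac{L}{D} \frac{\rho V^2}{2}
delta_P = 0.05·(141.3/0.208)·0.5·1000·0.878²/1000 = 13.09 kPa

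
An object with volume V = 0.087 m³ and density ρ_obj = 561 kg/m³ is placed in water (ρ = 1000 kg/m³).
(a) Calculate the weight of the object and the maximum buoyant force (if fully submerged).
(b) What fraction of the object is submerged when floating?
(a) W=rho_obj*g*V=561*9.81*0.087=478.8 N; F_B(max)=rho*g*V=1000*9.81*0.087=853.5 N
(b) Floating fraction=rho_obj/rho=561/1000=0.561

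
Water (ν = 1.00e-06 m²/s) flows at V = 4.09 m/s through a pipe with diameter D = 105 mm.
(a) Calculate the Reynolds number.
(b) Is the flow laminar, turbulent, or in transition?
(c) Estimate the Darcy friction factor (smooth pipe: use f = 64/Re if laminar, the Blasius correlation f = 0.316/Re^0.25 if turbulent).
(a) Re = V·D/ν = 4.09·0.105/1.00e-06 = 429450
(b) Flow regime: turbulent (Re > 4000)
(c) Friction factor: f = 0.316/Re^0.25 = 0.316/429450^0.25 = 0.01234 (Blasius is strictly valid for Re ≲ 1e5; used here as the smooth-pipe estimate the problem specifies)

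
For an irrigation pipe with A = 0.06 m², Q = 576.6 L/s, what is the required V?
Formula: Q = A V
Substituting knowns: 576.6 = 0.06·V·1000
Solving for V: V = (576.6/1000)/0.06 = 9.61 m/s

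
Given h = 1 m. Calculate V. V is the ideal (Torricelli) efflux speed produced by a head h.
Formula: V = \sqrt{2 g h}
V = √(2·9.81·1) = 4.429 m/s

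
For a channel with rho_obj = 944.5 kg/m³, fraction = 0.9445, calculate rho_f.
Formula: f_{sub} = \frac{\rho_{obj}}{\rho_f}
Substituting knowns: 0.9445 = 944.5/rho_f
Solving for rho_f: rho_f = 944.5/0.9445 = 1000 kg/m³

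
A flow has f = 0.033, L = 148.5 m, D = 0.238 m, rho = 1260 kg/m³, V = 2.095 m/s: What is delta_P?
Formula: \Delta P = f \frac{L}{D} \frac{\rho V^2}{2}
delta_P = 0.033·(148.5/0.238)·0.5·1260·2.095²/1000 = 56.93 kPa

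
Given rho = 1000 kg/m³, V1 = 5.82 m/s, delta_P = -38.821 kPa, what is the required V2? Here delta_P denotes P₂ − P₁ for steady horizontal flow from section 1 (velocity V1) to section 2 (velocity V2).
Formula: \Delta P = \frac{1}{2} \rho (V_1^2 - V_2^2)
Substituting knowns: -38.821 = 0.5·1000·(5.82² − V2²)/1000
Solving for V2: V2 = √(5.82² − 2·(-38.821·1000)/1000) = 10.56 m/s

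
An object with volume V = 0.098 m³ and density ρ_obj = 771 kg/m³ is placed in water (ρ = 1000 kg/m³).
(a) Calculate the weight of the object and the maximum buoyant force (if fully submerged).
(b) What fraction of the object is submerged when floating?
(a) W=rho_obj*g*V=771*9.81*0.098=741.2 N; F_B(max)=rho*g*V=1000*9.81*0.098=961.4 N
(b) Floating fraction=rho_obj/rho=771/1000=0.771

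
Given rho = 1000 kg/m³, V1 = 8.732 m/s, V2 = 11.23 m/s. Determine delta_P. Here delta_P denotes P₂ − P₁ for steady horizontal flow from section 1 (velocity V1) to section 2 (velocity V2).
Formula: \Delta P = \frac{1}{2} \rho (V_1^2 - V_2^2)
delta_P = 0.5·1000·(8.732² − 11.23²)/1000 = -24.93 kPa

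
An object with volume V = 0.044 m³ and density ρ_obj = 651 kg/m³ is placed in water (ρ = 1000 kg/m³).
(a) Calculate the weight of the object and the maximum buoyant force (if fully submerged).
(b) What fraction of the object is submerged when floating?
(a) W=rho_obj*g*V=651*9.81*0.044=281.0 N; F_B(max)=rho*g*V=1000*9.81*0.044=431.6 N
(b) Floating fraction=rho_obj/rho=651/1000=0.651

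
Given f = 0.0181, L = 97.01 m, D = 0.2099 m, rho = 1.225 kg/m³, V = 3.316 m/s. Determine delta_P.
Formula: \Delta P = f \frac{L}{D} \frac{\rho V^2}{2}
delta_P = 0.0181·(97.01/0.2099)·0.5·1.225·3.316²/1000 = 0.05634 kPa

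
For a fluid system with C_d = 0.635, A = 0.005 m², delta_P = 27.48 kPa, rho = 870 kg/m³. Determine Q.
Formula: Q = C_d A \sqrt{\frac{2 \Delta P}{\rho}}
Q = 0.635·0.005·√(2·(27.48·1000)/870)·1000 = 25.24 L/s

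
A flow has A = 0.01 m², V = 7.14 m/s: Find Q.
Formula: Q = A V
Q = 0.01·7.14·1000 = 71.4 L/s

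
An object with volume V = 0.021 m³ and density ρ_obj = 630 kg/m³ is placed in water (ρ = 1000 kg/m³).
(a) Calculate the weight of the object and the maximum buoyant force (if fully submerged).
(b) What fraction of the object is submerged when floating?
(a) W=rho_obj*g*V=630*9.81*0.021=129.8 N; F_B(max)=rho*g*V=1000*9.81*0.021=206.0 N
(b) Floating fraction=rho_obj/rho=630/1000=0.630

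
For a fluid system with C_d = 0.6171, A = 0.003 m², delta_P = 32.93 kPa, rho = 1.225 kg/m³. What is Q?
Formula: Q = C_d A \sqrt{\frac{2 \Delta P}{\rho}}
Q = 0.6171·0.003·√(2·(32.93·1000)/1.225)·1000 = 429.3 L/s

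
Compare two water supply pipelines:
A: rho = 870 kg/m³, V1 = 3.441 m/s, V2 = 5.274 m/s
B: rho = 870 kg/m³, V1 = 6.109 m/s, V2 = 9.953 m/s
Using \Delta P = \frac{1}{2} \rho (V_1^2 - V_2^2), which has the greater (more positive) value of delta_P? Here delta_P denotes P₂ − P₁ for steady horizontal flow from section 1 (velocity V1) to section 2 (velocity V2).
delta_P(A) = -6.949 kPa, delta_P(B) = -26.86 kPa. Answer: A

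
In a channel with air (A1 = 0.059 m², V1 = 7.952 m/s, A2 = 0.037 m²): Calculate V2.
Formula: V_2 = \frac{A_1 V_1}{A_2}
V2 = 0.059·7.952/0.037 = 12.68 m/s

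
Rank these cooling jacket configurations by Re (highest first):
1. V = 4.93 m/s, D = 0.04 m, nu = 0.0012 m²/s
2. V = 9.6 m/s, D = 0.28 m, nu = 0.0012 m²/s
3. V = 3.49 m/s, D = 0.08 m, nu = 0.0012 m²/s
Case 1: Re = 164.3
Case 2: Re = 2240
Case 3: Re = 232.7
Ranking (highest first): 2, 3, 1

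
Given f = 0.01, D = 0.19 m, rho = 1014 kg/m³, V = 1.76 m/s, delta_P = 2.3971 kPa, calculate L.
Formula: \Delta P = f \frac{L}{D} \frac{\rho V^2}{2}
Substituting knowns: 2.3971 = 0.01·(L/0.19)·0.5·1014·1.76²/1000
Solving for L: L = (2.3971·1000)·0.19/(0.01·0.5·1014·1.76²) = 29 m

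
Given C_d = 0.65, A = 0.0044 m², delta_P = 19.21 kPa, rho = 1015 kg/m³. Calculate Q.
Formula: Q = C_d A \sqrt{\frac{2 \Delta P}{\rho}}
Q = 0.65·0.0044·√(2·(19.21·1000)/1015)·1000 = 17.6 L/s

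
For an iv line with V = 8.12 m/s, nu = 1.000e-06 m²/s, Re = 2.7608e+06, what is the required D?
Formula: Re = \frac{V D}{\nu}
Substituting knowns: 2.7608e+06 = 8.12·D/1.000e-06
Solving for D: D = 2.7608e+06·1.000e-06/8.12 = 0.34 m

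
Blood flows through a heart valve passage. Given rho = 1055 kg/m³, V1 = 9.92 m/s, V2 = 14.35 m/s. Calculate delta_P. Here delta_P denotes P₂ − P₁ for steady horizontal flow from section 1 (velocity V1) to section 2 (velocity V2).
Formula: \Delta P = \frac{1}{2} \rho (V_1^2 - V_2^2)
delta_P = 0.5·1055·(9.92² − 14.35²)/1000 = -56.71 kPa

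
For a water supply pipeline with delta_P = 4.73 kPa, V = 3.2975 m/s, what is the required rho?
Formula: V = \sqrt{\frac{2 \Delta P}{\rho}}
Substituting knowns: 3.2975 = √(2·(4.73·1000)/rho)
Solving for rho: rho = 2·(4.73·1000)/3.2975² = 870 kg/m³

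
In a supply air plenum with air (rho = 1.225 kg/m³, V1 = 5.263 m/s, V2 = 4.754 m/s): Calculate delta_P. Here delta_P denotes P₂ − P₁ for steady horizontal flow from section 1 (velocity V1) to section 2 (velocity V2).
Formula: \Delta P = \frac{1}{2} \rho (V_1^2 - V_2^2)
delta_P = 0.5·1.225·(5.263² − 4.754²)/1000 = 0.003123 kPa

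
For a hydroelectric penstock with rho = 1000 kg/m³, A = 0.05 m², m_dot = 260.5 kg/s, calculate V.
Formula: \dot{m} = \rho A V
Substituting knowns: 260.5 = 1000·0.05·V
Solving for V: V = 260.5/(1000·0.05) = 5.21 m/s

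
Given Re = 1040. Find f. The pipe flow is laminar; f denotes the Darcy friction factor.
Formula: f = \frac{64}{Re}
f = 64/1040 = 0.06154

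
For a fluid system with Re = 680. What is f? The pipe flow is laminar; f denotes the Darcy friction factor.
Formula: f = \frac{64}{Re}
f = 64/680 = 0.09412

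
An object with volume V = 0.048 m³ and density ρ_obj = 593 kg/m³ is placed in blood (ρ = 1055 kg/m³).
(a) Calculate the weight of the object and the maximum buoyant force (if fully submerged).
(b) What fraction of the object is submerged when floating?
(a) W=rho_obj*g*V=593*9.81*0.048=279.2 N; F_B(max)=rho*g*V=1055*9.81*0.048=496.8 N
(b) Floating fraction=rho_obj/rho=593/1055=0.562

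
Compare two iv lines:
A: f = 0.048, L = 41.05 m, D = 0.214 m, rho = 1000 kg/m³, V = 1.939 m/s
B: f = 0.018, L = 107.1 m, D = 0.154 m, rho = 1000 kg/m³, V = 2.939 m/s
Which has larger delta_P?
delta_P(A) = 17.31 kPa, delta_P(B) = 54.06 kPa. Answer: B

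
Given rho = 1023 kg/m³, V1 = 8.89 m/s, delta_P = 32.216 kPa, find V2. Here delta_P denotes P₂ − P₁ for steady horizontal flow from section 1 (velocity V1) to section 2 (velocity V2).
Formula: \Delta P = \frac{1}{2} \rho (V_1^2 - V_2^2)
Substituting knowns: 32.216 = 0.5·1023·(8.89² − V2²)/1000
Solving for V2: V2 = √(8.89² − 2·(32.216·1000)/1023) = 4.006 m/s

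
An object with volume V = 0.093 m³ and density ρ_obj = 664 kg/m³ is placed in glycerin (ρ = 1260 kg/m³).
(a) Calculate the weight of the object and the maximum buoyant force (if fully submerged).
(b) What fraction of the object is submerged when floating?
(a) W=rho_obj*g*V=664*9.81*0.093=605.8 N; F_B(max)=rho*g*V=1260*9.81*0.093=1149.5 N
(b) Floating fraction=rho_obj/rho=664/1260=0.527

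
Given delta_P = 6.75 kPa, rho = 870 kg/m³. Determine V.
Formula: V = \sqrt{\frac{2 \Delta P}{\rho}}
V = √(2·(6.75·1000)/870) = 3.939 m/s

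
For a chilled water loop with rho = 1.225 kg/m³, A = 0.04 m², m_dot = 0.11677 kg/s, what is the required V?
Formula: \dot{m} = \rho A V
Substituting knowns: 0.11677 = 1.225·0.04·V
Solving for V: V = 0.11677/(1.225·0.04) = 2.383 m/s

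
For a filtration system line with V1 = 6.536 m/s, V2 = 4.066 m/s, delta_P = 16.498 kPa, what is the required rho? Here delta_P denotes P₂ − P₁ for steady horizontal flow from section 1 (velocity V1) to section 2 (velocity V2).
Formula: \Delta P = \frac{1}{2} \rho (V_1^2 - V_2^2)
Substituting knowns: 16.498 = 0.5·rho·(6.536² − 4.066²)/1000
Solving for rho: rho = 2·(16.498·1000)/(6.536² − 4.066²) = 1260 kg/m³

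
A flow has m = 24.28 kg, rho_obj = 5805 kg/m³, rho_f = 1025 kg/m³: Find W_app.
Formula: W_{app} = mg\left(1 - \frac{\rho_f}{\rho_{obj}}\right)
W_app = 24.28·9.81·(1 − 1025/5805) = 196.1 N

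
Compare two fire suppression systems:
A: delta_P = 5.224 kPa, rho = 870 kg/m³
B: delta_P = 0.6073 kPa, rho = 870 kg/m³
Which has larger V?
V(A) = 3.465 m/s, V(B) = 1.182 m/s. Answer: A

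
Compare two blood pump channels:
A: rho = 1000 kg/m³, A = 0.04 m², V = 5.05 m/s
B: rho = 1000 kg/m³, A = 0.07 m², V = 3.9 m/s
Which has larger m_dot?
m_dot(A) = 202 kg/s, m_dot(B) = 273 kg/s. Answer: B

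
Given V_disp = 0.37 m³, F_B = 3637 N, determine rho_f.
Formula: F_B = \rho_f g V_{disp}
Substituting knowns: 3637 = rho_f·9.81·0.37
Solving for rho_f: rho_f = 3637/(9.81·0.37) = 1002 kg/m³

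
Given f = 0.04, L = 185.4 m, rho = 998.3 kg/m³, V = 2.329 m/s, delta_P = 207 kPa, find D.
Formula: \Delta P = f \frac{L}{D} \frac{\rho V^2}{2}
Substituting knowns: 207 = 0.04·(185.4/D)·0.5·998.3·2.329²/1000
Solving for D: D = 0.04·185.4·0.5·998.3·2.329²/(207·1000) = 0.097 m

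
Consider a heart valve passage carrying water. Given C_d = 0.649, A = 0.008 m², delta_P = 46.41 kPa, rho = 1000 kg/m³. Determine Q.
Formula: Q = C_d A \sqrt{\frac{2 \Delta P}{\rho}}
Q = 0.649·0.008·√(2·(46.41·1000)/1000)·1000 = 50.02 L/s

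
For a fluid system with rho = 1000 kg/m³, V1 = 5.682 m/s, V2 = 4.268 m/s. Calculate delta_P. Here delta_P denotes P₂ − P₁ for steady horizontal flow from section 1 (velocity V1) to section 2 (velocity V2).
Formula: \Delta P = \frac{1}{2} \rho (V_1^2 - V_2^2)
delta_P = 0.5·1000·(5.682² − 4.268²)/1000 = 7.035 kPa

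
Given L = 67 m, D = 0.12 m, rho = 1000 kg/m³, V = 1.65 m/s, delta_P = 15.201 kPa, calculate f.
Formula: \Delta P = f \frac{L}{D} \frac{\rho V^2}{2}
Substituting knowns: 15.201 = f·(67/0.12)·0.5·1000·1.65²/1000
Solving for f: f = (15.201·1000)/((67/0.12)·0.5·1000·1.65²) = 0.02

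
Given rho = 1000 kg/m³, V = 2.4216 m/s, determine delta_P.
Formula: V = \sqrt{\frac{2 \Delta P}{\rho}}
Substituting knowns: 2.4216 = √(2·(delta_P·1000)/1000)
Solving for delta_P: delta_P = 2.4216²·1000/2/1000 = 2.932 kPa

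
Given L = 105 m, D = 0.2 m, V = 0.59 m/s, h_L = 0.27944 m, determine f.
Formula: h_L = f \frac{L}{D} \frac{V^2}{2g}
Substituting knowns: 0.27944 = f·(105/0.2)·0.59²/(2·9.81)
Solving for f: f = 0.27944·2·9.81/((105/0.2)·0.59²) = 0.03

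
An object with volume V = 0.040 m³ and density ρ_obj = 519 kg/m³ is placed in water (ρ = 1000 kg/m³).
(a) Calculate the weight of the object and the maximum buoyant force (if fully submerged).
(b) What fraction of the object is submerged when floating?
(a) W=rho_obj*g*V=519*9.81*0.040=203.7 N; F_B(max)=rho*g*V=1000*9.81*0.040=392.4 N
(b) Floating fraction=rho_obj/rho=519/1000=0.519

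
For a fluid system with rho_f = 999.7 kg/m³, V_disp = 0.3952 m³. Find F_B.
Formula: F_B = \rho_f g V_{disp}
F_B = 999.7·9.81·0.3952 = 3876 N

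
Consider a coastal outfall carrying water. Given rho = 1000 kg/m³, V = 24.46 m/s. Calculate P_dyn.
Formula: P_{dyn} = \frac{1}{2} \rho V^2
P_dyn = 0.5·1000·24.46²/1000 = 299.1 kPa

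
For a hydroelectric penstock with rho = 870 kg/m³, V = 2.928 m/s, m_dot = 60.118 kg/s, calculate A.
Formula: \dot{m} = \rho A V
Substituting knowns: 60.118 = 870·A·2.928
Solving for A: A = 60.118/(870·2.928) = 0.0236 m²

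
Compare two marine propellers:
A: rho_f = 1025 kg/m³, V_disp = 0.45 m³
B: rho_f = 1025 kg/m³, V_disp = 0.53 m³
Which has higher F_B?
F_B(A) = 4525 N, F_B(B) = 5329 N. Answer: B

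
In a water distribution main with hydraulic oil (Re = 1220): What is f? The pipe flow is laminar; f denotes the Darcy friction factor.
Formula: f = \frac{64}{Re}
f = 64/1220 = 0.05246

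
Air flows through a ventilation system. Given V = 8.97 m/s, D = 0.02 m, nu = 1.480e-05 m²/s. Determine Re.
Formula: Re = \frac{V D}{\nu}
Re = 8.97·0.02/1.480e-05 = 12122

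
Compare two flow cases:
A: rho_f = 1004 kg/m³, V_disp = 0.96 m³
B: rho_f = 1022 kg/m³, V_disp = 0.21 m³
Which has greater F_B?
F_B(A) = 9455 N, F_B(B) = 2105 N. Answer: A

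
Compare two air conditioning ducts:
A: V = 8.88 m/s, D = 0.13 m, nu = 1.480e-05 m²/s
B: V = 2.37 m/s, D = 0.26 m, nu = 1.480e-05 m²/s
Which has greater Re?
Re(A) = 78000, Re(B) = 41635. Answer: A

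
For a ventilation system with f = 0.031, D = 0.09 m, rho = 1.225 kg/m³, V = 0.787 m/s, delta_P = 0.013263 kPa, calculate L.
Formula: \Delta P = f \frac{L}{D} \frac{\rho V^2}{2}
Substituting knowns: 0.013263 = 0.031·(L/0.09)·0.5·1.225·0.787²/1000
Solving for L: L = (0.013263·1000)·0.09/(0.031·0.5·1.225·0.787²) = 101.5 m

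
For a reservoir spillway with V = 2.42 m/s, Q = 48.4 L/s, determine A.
Formula: Q = A V
Substituting knowns: 48.4 = A·2.42·1000
Solving for A: A = (48.4/1000)/2.42 = 0.02 m²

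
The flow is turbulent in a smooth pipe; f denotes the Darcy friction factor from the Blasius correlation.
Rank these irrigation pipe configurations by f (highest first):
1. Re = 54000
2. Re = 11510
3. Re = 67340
Case 1: f = 0.02073
Case 2: f = 0.03051
Case 3: f = 0.01962
Ranking (highest first): 2, 1, 3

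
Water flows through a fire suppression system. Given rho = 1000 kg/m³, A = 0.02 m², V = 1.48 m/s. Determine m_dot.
Formula: \dot{m} = \rho A V
m_dot = 1000·0.02·1.48 = 29.6 kg/s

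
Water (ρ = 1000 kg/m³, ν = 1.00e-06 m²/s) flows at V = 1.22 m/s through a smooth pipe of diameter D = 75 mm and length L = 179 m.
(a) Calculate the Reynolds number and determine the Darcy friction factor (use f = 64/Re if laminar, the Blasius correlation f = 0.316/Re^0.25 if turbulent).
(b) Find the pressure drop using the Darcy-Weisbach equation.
(a) Re = V·D/ν = 1.22·0.075/1.00e-06 = 91500 → turbulent (Re > 4000); f = 0.316/Re^0.25 = 0.316/91500^0.25 = 0.018169
(b) Darcy-Weisbach: ΔP = f·(L/D)·½ρV²/1000 = 0.018169·(179/0.075)·½·1000·1.22²/1000 = 32.27 kPa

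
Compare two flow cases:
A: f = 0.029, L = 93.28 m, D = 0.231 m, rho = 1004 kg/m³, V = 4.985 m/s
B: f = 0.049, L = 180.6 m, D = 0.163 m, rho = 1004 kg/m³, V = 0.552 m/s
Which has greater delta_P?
delta_P(A) = 146.1 kPa, delta_P(B) = 8.304 kPa. Answer: A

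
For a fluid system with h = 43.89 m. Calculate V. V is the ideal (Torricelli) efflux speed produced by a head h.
Formula: V = \sqrt{2 g h}
V = √(2·9.81·43.89) = 29.34 m/s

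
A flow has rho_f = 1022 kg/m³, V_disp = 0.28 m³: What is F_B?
Formula: F_B = \rho_f g V_{disp}
F_B = 1022·9.81·0.28 = 2807 N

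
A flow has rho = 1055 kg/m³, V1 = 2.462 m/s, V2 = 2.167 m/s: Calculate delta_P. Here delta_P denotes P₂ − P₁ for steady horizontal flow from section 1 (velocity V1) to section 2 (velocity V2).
Formula: \Delta P = \frac{1}{2} \rho (V_1^2 - V_2^2)
delta_P = 0.5·1055·(2.462² − 2.167²)/1000 = 0.7203 kPa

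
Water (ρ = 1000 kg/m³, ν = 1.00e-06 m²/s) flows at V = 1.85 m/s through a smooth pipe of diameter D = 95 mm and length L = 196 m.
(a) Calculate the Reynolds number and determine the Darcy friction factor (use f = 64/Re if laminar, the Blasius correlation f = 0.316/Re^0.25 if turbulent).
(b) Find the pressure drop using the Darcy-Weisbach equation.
(a) Re = V·D/ν = 1.85·0.095/1.00e-06 = 175750 → turbulent (Re > 4000); f = 0.316/Re^0.25 = 0.316/175750^0.25 = 0.015433 (Blasius is strictly valid for Re ≲ 1e5; used here as the smooth-pipe estimate the problem specifies)
(b) Darcy-Weisbach: ΔP = f·(L/D)·½ρV²/1000 = 0.015433·(196/0.095)·½·1000·1.85²/1000 = 54.49 kPa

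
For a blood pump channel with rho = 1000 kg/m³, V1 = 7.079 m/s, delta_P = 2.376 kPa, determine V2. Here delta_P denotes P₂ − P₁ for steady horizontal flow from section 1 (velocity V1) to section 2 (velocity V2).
Formula: \Delta P = \frac{1}{2} \rho (V_1^2 - V_2^2)
Substituting knowns: 2.376 = 0.5·1000·(7.079² − V2²)/1000
Solving for V2: V2 = √(7.079² − 2·(2.376·1000)/1000) = 6.735 m/s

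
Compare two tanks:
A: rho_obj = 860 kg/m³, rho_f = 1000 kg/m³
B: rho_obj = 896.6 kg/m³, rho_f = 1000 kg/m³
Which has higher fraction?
fraction(A) = 0.86, fraction(B) = 0.8966. Answer: B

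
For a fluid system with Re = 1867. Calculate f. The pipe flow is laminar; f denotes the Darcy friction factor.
Formula: f = \frac{64}{Re}
f = 64/1867 = 0.03428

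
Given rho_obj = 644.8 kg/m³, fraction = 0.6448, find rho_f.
Formula: f_{sub} = \frac{\rho_{obj}}{\rho_f}
Substituting knowns: 0.6448 = 644.8/rho_f
Solving for rho_f: rho_f = 644.8/0.6448 = 1000 kg/m³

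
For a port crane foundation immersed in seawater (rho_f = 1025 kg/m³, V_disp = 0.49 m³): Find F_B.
Formula: F_B = \rho_f g V_{disp}
F_B = 1025·9.81·0.49 = 4927 N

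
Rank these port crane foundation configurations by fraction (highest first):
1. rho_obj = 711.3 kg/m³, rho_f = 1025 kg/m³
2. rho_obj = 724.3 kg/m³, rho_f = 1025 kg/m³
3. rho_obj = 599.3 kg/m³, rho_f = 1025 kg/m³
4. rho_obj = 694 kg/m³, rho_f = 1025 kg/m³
Case 1: fraction = 0.694
Case 2: fraction = 0.7066
Case 3: fraction = 0.5847
Case 4: fraction = 0.6771
Ranking (highest first): 2, 1, 4, 3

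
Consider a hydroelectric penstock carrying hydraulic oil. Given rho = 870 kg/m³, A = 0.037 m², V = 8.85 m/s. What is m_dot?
Formula: \dot{m} = \rho A V
m_dot = 870·0.037·8.85 = 284.9 kg/s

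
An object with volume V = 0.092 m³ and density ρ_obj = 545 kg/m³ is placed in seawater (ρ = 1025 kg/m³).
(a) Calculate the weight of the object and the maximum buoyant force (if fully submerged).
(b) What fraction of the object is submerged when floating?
(a) W=rho_obj*g*V=545*9.81*0.092=491.9 N; F_B(max)=rho*g*V=1025*9.81*0.092=925.1 N
(b) Floating fraction=rho_obj/rho=545/1025=0.532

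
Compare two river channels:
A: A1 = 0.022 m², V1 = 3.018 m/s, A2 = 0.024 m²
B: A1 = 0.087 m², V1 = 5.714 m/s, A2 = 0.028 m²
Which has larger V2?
V2(A) = 2.766 m/s, V2(B) = 17.75 m/s. Answer: B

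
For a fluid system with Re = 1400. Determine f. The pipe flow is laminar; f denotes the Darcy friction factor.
Formula: f = \frac{64}{Re}
f = 64/1400 = 0.04571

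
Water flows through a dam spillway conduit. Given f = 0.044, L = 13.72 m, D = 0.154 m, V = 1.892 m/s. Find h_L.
Formula: h_L = f \frac{L}{D} \frac{V^2}{2g}
h_L = 0.044·(13.72/0.154)·1.892²/(2·9.81) = 0.7152 m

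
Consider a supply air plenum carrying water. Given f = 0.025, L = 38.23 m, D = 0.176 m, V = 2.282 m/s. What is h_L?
Formula: h_L = f \frac{L}{D} \frac{V^2}{2g}
h_L = 0.025·(38.23/0.176)·2.282²/(2·9.81) = 1.441 m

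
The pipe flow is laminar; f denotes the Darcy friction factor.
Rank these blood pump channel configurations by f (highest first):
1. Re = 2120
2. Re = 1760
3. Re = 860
Case 1: f = 0.03019
Case 2: f = 0.03636
Case 3: f = 0.07442
Ranking (highest first): 3, 2, 1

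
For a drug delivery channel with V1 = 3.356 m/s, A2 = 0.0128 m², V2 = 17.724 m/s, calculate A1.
Formula: V_2 = \frac{A_1 V_1}{A_2}
Substituting knowns: 17.724 = A1·3.356/0.0128
Solving for A1: A1 = 17.724·0.0128/3.356 = 0.0676 m²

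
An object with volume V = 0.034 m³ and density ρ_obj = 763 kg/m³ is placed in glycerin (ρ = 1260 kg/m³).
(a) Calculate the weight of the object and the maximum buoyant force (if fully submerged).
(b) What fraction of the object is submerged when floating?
(a) W=rho_obj*g*V=763*9.81*0.034=254.5 N; F_B(max)=rho*g*V=1260*9.81*0.034=420.3 N
(b) Floating fraction=rho_obj/rho=763/1260=0.606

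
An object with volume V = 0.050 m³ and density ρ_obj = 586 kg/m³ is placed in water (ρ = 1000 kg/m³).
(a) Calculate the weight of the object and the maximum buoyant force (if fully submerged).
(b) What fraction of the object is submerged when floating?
(a) W=rho_obj*g*V=586*9.81*0.050=287.4 N; F_B(max)=rho*g*V=1000*9.81*0.050=490.5 N
(b) Floating fraction=rho_obj/rho=586/1000=0.586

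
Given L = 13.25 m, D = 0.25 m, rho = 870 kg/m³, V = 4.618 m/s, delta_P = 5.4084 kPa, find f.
Formula: \Delta P = f \frac{L}{D} \frac{\rho V^2}{2}
Substituting knowns: 5.4084 = f·(13.25/0.25)·0.5·870·4.618²/1000
Solving for f: f = (5.4084·1000)/((13.25/0.25)·0.5·870·4.618²) = 0.011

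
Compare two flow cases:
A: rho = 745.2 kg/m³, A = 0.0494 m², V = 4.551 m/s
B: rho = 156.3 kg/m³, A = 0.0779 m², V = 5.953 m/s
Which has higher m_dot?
m_dot(A) = 167.5 kg/s, m_dot(B) = 72.48 kg/s. Answer: A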